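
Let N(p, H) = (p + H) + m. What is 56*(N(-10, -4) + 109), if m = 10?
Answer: 5880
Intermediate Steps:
N(p, H) = 10 + H + p (N(p, H) = (p + H) + 10 = (H + p) + 10 = 10 + H + p)
56*(N(-10, -4) + 109) = 56*((10 - 4 - 10) + 109) = 56*(-4 + 109) = 56*105 = 5880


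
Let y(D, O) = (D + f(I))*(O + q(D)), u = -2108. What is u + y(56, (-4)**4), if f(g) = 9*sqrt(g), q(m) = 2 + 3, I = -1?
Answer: 12508 + 2349*I ≈ 12508.0 + 2349.0*I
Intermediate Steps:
q(m) = 5
y(D, O) = (5 + O)*(D + 9*I) (y(D, O) = (D + 9*sqrt(-1))*(O + 5) = (D + 9*I)*(5 + O) = (5 + O)*(D + 9*I))
u + y(56, (-4)**4) = -2108 + (5*56 + 45*I + 56*(-4)**4 + 9*I*(-4)**4) = -2108 + (280 + 45*I + 56*256 + 9*I*256) = -2108 + (280 + 45*I + 14336 + 2304*I) = -2108 + (14616 + 2349*I) = 12508 + 2349*I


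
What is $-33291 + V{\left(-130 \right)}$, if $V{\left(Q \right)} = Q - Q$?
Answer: $-33291$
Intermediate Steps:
$V{\left(Q \right)} = 0$
$-33291 + V{\left(-130 \right)} = -33291 + 0 = -33291$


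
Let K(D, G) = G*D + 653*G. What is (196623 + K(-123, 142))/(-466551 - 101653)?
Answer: -271883/568204 ≈ -0.47850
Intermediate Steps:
K(D, G) = 653*G + D*G (K(D, G) = D*G + 653*G = 653*G + D*G)
(196623 + K(-123, 142))/(-466551 - 101653) = (196623 + 142*(653 - 123))/(-466551 - 101653) = (196623 + 142*530)/(-568204) = (196623 + 75260)*(-1/568204) = 271883*(-1/568204) = -271883/568204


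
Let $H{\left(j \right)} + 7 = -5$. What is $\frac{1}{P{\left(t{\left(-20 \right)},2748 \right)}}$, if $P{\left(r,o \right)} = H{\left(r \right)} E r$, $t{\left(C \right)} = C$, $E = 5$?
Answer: $\frac{1}{1200} \approx 0.00083333$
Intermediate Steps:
$H{\left(j \right)} = -12$ ($H{\left(j \right)} = -7 - 5 = -12$)
$P{\left(r,o \right)} = - 60 r$ ($P{\left(r,o \right)} = \left(-12\right) 5 r = - 60 r$)
$\frac{1}{P{\left(t{\left(-20 \right)},2748 \right)}} = \frac{1}{\left(-60\right) \left(-20\right)} = \frac{1}{1200}$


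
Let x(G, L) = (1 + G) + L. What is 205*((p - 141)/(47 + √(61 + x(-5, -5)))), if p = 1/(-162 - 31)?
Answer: -262206890/416301 + 11157740*√13/416301 ≈ -533.21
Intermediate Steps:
x(G, L) = 1 + G + L
p = -1/193 (p = 1/(-193) = -1/193 ≈ -0.0051813)
205*((p - 141)/(47 + √(61 + x(-5, -5)))) = 205*((-1/193 - 141)/(47 + √(61 + (1 - 5 - 5)))) = 205*(-27214/(193*(47 + √(61 - 9)))) = 205*(-27214/(193*(47 + √52))) = 205*(-27214/(193*(47 + 2*√13))) = -5578870/(193*(47 + 2*√13))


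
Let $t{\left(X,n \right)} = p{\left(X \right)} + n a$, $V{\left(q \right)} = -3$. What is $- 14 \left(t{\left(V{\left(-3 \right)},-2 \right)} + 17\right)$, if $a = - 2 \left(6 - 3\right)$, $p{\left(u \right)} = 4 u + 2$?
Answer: $-266$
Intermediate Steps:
$p{\left(u \right)} = 2 + 4 u$
$a = -6$ ($a = \left(-2\right) 3 = -6$)
$t{\left(X,n \right)} = 2 - 6 n + 4 X$ ($t{\left(X,n \right)} = \left(2 + 4 X\right) + n \left(-6\right) = \left(2 + 4 X\right) - 6 n = 2 - 6 n + 4 X$)
$- 14 \left(t{\left(V{\left(-3 \right)},-2 \right)} + 17\right) = - 14 \left(\left(2 - -12 + 4 \left(-3\right)\right) + 17\right) = - 14 \left(\left(2 + 12 - 12\right) + 17\right) = - 14 \left(2 + 17\right) = \left(-14\right) 19 = -266$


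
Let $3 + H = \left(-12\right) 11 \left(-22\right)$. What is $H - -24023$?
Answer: $26924$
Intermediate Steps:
$H = 2901$ ($H = -3 + \left(-12\right) 11 \left(-22\right) = -3 - -2904 = -3 + 2904 = 2901$)
$H - -24023 = 2901 - -24023 = 2901 + 24023 = 26924$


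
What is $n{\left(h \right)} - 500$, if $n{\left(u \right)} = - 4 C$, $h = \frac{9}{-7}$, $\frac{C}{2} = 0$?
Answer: $-500$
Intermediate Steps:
$C = 0$ ($C = 2 \cdot 0 = 0$)
$h = - \frac{9}{7}$ ($h = 9 \left(- \frac{1}{7}\right) = - \frac{9}{7} \approx -1.2857$)
$n{\left(u \right)} = 0$ ($n{\left(u \right)} = \left(-4\right) 0 = 0$)
$n{\left(h \right)} - 500 = 0 - 500 = -500$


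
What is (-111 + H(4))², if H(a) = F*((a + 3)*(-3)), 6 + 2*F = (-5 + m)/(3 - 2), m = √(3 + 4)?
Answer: 792 - 189*√7/2 ≈ 541.98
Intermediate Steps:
m = √7 ≈ 2.6458
F = -11/2 + √7/2 (F = -3 + ((-5 + √7)/(3 - 2))/2 = -3 + ((-5 + √7)/1)/2 = -3 + ((-5 + √7)*1)/2 = -3 + (-5 + √7)/2 = -3 + (-5/2 + √7/2) = -11/2 + √7/2 ≈ -4.1771)
H(a) = (-9 - 3*a)*(-11/2 + √7/2) (H(a) = (-11/2 + √7/2)*((a + 3)*(-3)) = (-11/2 + √7/2)*((3 + a)*(-3)) = (-11/2 + √7/2)*(-9 - 3*a) = (-9 - 3*a)*(-11/2 + √7/2))
(-111 + H(4))² = (-111 + 3*(3 + 4)*(11 - √7)/2)² = (-111 + (3/2)*7*(11 - √7))² = (-111 + (231/2 - 21*√7/2))² = (9/2 - 21*√7/2)²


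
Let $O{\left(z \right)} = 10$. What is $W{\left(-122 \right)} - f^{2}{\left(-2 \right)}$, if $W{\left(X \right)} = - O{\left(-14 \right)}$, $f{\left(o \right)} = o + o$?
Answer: $-26$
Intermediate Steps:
$f{\left(o \right)} = 2 o$
$W{\left(X \right)} = -10$ ($W{\left(X \right)} = \left(-1\right) 10 = -10$)
$W{\left(-122 \right)} - f^{2}{\left(-2 \right)} = -10 - \left(2 \left(-2\right)\right)^{2} = -10 - \left(-4\right)^{2} = -10 - 16 = -26$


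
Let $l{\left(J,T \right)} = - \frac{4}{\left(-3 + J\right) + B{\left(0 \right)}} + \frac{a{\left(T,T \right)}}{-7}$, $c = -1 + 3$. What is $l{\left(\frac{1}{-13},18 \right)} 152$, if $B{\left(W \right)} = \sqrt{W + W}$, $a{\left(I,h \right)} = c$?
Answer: $\frac{5396}{35} \approx 154.17$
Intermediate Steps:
$c = 2$
$a{\left(I,h \right)} = 2$
$B{\left(W \right)} = \sqrt{2} \sqrt{W}$ ($B{\left(W \right)} = \sqrt{2 W} = \sqrt{2} \sqrt{W}$)
$l{\left(J,T \right)} = - \frac{2}{7} - \frac{4}{-3 + J}$ ($l{\left(J,T \right)} = - \frac{4}{\left(-3 + J\right) + \sqrt{2} \sqrt{0}} + \frac{2}{-7} = - \frac{4}{\left(-3 + J\right) + \sqrt{2} \cdot 0} + 2 \left(- \frac{1}{7}\right) = - \frac{4}{\left(-3 + J\right) + 0} - \frac{2}{7} = - \frac{4}{-3 + J} - \frac{2}{7} = - \frac{2}{7} - \frac{4}{-3 + J}$)
$l{\left(\frac{1}{-13},18 \right)} 152 = \frac{2 \left(-11 - \frac{1}{-13}\right)}{7 \left(-3 + \frac{1}{-13}\right)} 152 = \frac{2 \left(-11 - - \frac{1}{13}\right)}{7 \left(-3 - \frac{1}{13}\right)} 152 = \frac{2 \left(-11 + \frac{1}{13}\right)}{7 \left(- \frac{40}{13}\right)} 152 = \frac{2}{7} \left(- \frac{13}{40}\right) \left(- \frac{142}{13}\right) 152 = \frac{71}{70} \cdot 152 = \frac{5396}{35}$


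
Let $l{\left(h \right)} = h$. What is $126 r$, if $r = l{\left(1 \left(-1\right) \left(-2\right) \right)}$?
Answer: $252$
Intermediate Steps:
$r = 2$ ($r = 1 \left(-1\right) \left(-2\right) = \left(-1\right) \left(-2\right) = 2$)
$126 r = 126 \cdot 2 = 252$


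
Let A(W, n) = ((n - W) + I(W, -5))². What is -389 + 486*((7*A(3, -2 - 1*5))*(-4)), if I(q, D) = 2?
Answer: -871301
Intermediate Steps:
A(W, n) = (2 + n - W)² (A(W, n) = ((n - W) + 2)² = (2 + n - W)²)
-389 + 486*((7*A(3, -2 - 1*5))*(-4)) = -389 + 486*((7*(2 + (-2 - 1*5) - 1*3)²)*(-4)) = -389 + 486*((7*(2 + (-2 - 5) - 3)²)*(-4)) = -389 + 486*((7*(2 - 7 - 3)²)*(-4)) = -389 + 486*((7*(-8)²)*(-4)) = -389 + 486*((7*64)*(-4)) = -389 + 486*(448*(-4)) = -389 + 486*(-1792) = -389 - 870912 = -871301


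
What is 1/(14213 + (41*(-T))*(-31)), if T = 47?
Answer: 1/73950 ≈ 1.3523e-5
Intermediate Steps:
1/(14213 + (41*(-T))*(-31)) = 1/(14213 + (41*(-1*47))*(-31)) = 1/(14213 + (41*(-47))*(-31)) = 1/(14213 - 1927*(-31)) = 1/(14213 + 59737) = 1/73950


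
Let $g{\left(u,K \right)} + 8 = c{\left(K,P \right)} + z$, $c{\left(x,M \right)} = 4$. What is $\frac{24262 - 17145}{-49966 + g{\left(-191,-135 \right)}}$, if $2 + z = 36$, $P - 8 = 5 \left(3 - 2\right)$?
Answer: $- \frac{7117}{49936} \approx -0.14252$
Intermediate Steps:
$P = 13$ ($P = 8 + 5 \left(3 - 2\right) = 8 + 5 \cdot 1 = 8 + 5 = 13$)
$z = 34$ ($z = -2 + 36 = 34$)
$g{\left(u,K \right)} = 30$ ($g{\left(u,K \right)} = -8 + \left(4 + 34\right) = -8 + 38 = 30$)
$\frac{24262 - 17145}{-49966 + g{\left(-191,-135 \right)}} = \frac{24262 - 17145}{-49966 + 30} = \frac{7117}{-49936} = 7117 \left(- \frac{1}{49936}\right) = - \frac{7117}{49936}$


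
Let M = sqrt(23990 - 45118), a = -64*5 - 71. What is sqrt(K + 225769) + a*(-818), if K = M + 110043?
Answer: 319838 + sqrt(335812 + 2*I*sqrt(5282)) ≈ 3.2042e+5 + 0.12542*I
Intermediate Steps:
a = -391 (a = -320 - 71 = -391)
M = 2*I*sqrt(5282) (M = sqrt(-21128) = 2*I*sqrt(5282) ≈ 145.35*I)
K = 110043 + 2*I*sqrt(5282) (K = 2*I*sqrt(5282) + 110043 = 110043 + 2*I*sqrt(5282) ≈ 1.1004e+5 + 145.35*I)
sqrt(K + 225769) + a*(-818) = sqrt((110043 + 2*I*sqrt(5282)) + 225769) - 391*(-818) = sqrt(335812 + 2*I*sqrt(5282)) + 319838 = 319838 + sqrt(335812 + 2*I*sqrt(5282))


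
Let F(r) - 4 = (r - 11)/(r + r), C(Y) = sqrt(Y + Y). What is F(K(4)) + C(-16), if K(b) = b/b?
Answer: -1 + 4*I*sqrt(2) ≈ -1.0 + 5.6569*I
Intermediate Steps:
K(b) = 1
C(Y) = sqrt(2)*sqrt(Y) (C(Y) = sqrt(2*Y) = sqrt(2)*sqrt(Y))
F(r) = 4 + (-11 + r)/(2*r) (F(r) = 4 + (r - 11)/(r + r) = 4 + (-11 + r)/((2*r)) = 4 + (-11 + r)*(1/(2*r)) = 4 + (-11 + r)/(2*r))
F(K(4)) + C(-16) = (1/2)*(-11 + 9*1)/1 + sqrt(2)*sqrt(-16) = (1/2)*1*(-11 + 9) + sqrt(2)*(4*I) = (1/2)*1*(-2) + 4*I*sqrt(2) = -1 + 4*I*sqrt(2)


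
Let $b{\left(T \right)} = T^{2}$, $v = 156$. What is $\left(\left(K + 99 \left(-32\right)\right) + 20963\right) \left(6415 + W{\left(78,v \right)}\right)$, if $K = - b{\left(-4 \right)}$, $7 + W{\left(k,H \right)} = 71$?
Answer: $115190141$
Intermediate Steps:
$W{\left(k,H \right)} = 64$ ($W{\left(k,H \right)} = -7 + 71 = 64$)
$K = -16$ ($K = - \left(-4\right)^{2} = \left(-1\right) 16 = -16$)
$\left(\left(K + 99 \left(-32\right)\right) + 20963\right) \left(6415 + W{\left(78,v \right)}\right) = \left(\left(-16 + 99 \left(-32\right)\right) + 20963\right) \left(6415 + 64\right) = \left(\left(-16 - 3168\right) + 20963\right) 6479 = \left(-3184 + 20963\right) 6479 = 17779 \cdot 6479 = 115190141$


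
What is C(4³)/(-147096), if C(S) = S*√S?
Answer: -64/18387 ≈ -0.0034807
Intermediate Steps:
C(S) = S^(3/2)
C(4³)/(-147096) = (4³)^(3/2)/(-147096) = 64^(3/2)*(-1/147096) = 512*(-1/147096) = -64/18387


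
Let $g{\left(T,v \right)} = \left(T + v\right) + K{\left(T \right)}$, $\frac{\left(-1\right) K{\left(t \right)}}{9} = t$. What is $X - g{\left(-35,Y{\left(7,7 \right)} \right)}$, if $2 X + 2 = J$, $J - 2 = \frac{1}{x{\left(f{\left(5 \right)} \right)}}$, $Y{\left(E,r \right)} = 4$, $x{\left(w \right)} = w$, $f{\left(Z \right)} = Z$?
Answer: $- \frac{2839}{10} \approx -283.9$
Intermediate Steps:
$K{\left(t \right)} = - 9 t$
$J = \frac{11}{5}$ ($J = 2 + \frac{1}{5} = \frac{11}{5} \approx 2.2$)
$X = \frac{1}{10}$ ($X = -1 + \frac{1}{2} \cdot \frac{11}{5} = -1 + \frac{11}{10} = \frac{1}{10} \approx 0.1$)
$g{\left(T,v \right)} = v - 8 T$ ($g{\left(T,v \right)} = \left(T + v\right) - 9 T = v - 8 T$)
$X - g{\left(-35,Y{\left(7,7 \right)} \right)} = \frac{1}{10} - \left(4 - -280\right) = \frac{1}{10} - \left(4 + 280\right) = \frac{1}{10} - 284 = - \frac{2839}{10}$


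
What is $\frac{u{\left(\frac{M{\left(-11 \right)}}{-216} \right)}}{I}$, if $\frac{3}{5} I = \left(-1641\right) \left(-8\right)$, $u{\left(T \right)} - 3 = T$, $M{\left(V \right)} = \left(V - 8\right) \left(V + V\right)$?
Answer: $\frac{23}{472608} \approx 4.8666 \cdot 10^{-5}$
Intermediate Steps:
$M{\left(V \right)} = 2 V \left(-8 + V\right)$ ($M{\left(V \right)} = \left(-8 + V\right) 2 V = 2 V \left(-8 + V\right)$)
$u{\left(T \right)} = 3 + T$
$I = 21880$ ($I = \frac{5 \left(\left(-1641\right) \left(-8\right)\right)}{3} = \frac{5}{3} \cdot 13128 = 21880$)
$\frac{u{\left(\frac{M{\left(-11 \right)}}{-216} \right)}}{I} = \frac{3 + \frac{2 \left(-11\right) \left(-8 - 11\right)}{-216}}{21880} = \left(3 + 2 \left(-11\right) \left(-19\right) \left(- \frac{1}{216}\right)\right) \frac{1}{21880} = \left(3 + 418 \left(- \frac{1}{216}\right)\right) \frac{1}{21880} = \left(3 - \frac{209}{108}\right) \frac{1}{21880} = \frac{115}{108} \cdot \frac{1}{21880} = \frac{23}{472608}$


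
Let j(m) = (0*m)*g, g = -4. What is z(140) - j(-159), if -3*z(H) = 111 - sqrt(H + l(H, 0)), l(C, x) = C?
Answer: -37 + 2*sqrt(70)/3 ≈ -31.422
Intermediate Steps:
z(H) = -37 + sqrt(2)*sqrt(H)/3 (z(H) = -(111 - sqrt(H + H))/3 = -(111 - sqrt(2*H))/3 = -(111 - sqrt(2)*sqrt(H))/3 = -37 + sqrt(2)*sqrt(H)/3)
j(m) = 0 (j(m) = (0*m)*(-4) = 0*(-4) = 0)
z(140) - j(-159) = (-37 + sqrt(2)*sqrt(140)/3) - 1*0 = (-37 + sqrt(2)*(2*sqrt(35))/3) + 0 = (-37 + 2*sqrt(70)/3) + 0 = -37 + 2*sqrt(70)/3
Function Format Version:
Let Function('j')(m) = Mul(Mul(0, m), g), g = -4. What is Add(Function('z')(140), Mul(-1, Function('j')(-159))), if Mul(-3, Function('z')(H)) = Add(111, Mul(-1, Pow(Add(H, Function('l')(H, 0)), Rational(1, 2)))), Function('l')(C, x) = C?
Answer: Add(-37, Mul(Rational(2, 3), Pow(70, Rational(1, 2)))) ≈ -31.422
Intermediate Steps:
Function('z')(H) = Add(-37, Mul(Rational(1, 3), Pow(2, Rational(1, 2)), Pow(H, Rational(1, 2)))) (Function('z')(H) = Mul(Rational(-1, 3), Add(111, Mul(-1, Pow(Add(H, H), Rational(1, 2))))) = Mul(Rational(-1, 3), Add(111, Mul(-1, Pow(Mul(2, H), Rational(1, 2))))) = Mul(Rational(-1, 3), Add(111, Mul(-1, Mul(Pow(2, Rational(1, 2)), Pow(H, Rational(1, 2)))))) = Mul(Rational(-1, 3), Add(111, Mul(-1, Pow(2, Rational(1, 2)), Pow(H, Rational(1, 2))))) = Add(-37, Mul(Rational(1, 3), Pow(2, Rational(1, 2)), Pow(H, Rational(1, 2)))))
Function('j')(m) = 0 (Function('j')(m) = Mul(Mul(0, m), -4) = Mul(0, -4) = 0)
Add(Function('z')(140), Mul(-1, Function('j')(-159))) = Add(Add(-37, Mul(Rational(1, 3), Pow(2, Rational(1, 2)), Pow(140, Rational(1, 2)))), Mul(-1, 0)) = Add(Add(-37, Mul(Rational(1, 3), Pow(2, Rational(1, 2)), Mul(2, Pow(35, Rational(1, 2))))), 0) = Add(Add(-37, Mul(Rational(2, 3), Pow(70, Rational(1, 2)))), 0) = Add(-37, Mul(Rational(2, 3), Pow(70, Rational(1, 2))))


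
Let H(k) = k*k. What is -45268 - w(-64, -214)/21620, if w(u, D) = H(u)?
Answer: -244674564/5405 ≈ -45268.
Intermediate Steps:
H(k) = k²
w(u, D) = u²
-45268 - w(-64, -214)/21620 = -45268 - (-64)²/21620 = -45268 - 4096/21620 = -45268 - 1*1024/5405 = -45268 - 1024/5405 = -244674564/5405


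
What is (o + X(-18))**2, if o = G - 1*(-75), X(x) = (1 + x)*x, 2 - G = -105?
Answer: 238144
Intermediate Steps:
G = 107 (G = 2 - 1*(-105) = 2 + 105 = 107)
X(x) = x*(1 + x)
o = 182 (o = 107 - 1*(-75) = 107 + 75 = 182)
(o + X(-18))**2 = (182 - 18*(1 - 18))**2 = (182 - 18*(-17))**2 = (182 + 306)**2 = 488**2 = 238144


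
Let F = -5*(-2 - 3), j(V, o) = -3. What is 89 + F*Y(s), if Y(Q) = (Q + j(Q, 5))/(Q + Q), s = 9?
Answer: 292/3 ≈ 97.333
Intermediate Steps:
F = 25 (F = -5*(-5) = 25)
Y(Q) = (-3 + Q)/(2*Q) (Y(Q) = (Q - 3)/(Q + Q) = (-3 + Q)/((2*Q)) = (-3 + Q)*(1/(2*Q)) = (-3 + Q)/(2*Q))
89 + F*Y(s) = 89 + 25*((½)*(-3 + 9)/9) = 89 + 25*((½)*(⅑)*6) = 89 + 25*(⅓) = 89 + 25/3 = 292/3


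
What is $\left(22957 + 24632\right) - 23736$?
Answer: $23853$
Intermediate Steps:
$\left(22957 + 24632\right) - 23736 = 47589 - 23736 = 23853$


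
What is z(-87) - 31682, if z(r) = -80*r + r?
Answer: -24809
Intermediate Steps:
z(r) = -79*r
z(-87) - 31682 = -79*(-87) - 31682 = 6873 - 31682 = -24809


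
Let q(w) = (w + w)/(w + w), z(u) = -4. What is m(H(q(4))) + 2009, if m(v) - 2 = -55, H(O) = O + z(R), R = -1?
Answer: 1956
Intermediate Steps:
q(w) = 1 (q(w) = (2*w)/((2*w)) = (2*w)*(1/(2*w)) = 1)
H(O) = -4 + O (H(O) = O - 4 = -4 + O)
m(v) = -53 (m(v) = 2 - 55 = -53)
m(H(q(4))) + 2009 = -53 + 2009 = 1956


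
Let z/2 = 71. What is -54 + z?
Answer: 88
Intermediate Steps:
z = 142 (z = 2*71 = 142)
-54 + z = -54 + 142 = 88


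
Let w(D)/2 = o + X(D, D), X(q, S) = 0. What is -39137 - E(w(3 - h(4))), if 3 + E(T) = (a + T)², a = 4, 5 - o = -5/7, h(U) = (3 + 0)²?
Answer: -1929230/49 ≈ -39372.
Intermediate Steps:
h(U) = 9 (h(U) = 3² = 9)
o = 40/7 (o = 5 - (-5)/7 = 5 - 1*(-5/7) = 5 + 5/7 = 40/7 ≈ 5.7143)
w(D) = 80/7 (w(D) = 2*(40/7 + 0) = 2*(40/7) = 80/7)
E(T) = -3 + (4 + T)²
-39137 - E(w(3 - h(4))) = -39137 - (-3 + (4 + 80/7)²) = -39137 - (-3 + (108/7)²) = -39137 - (-3 + 11664/49) = -39137 - 1*11517/49 = -39137 - 11517/49 = -1929230/49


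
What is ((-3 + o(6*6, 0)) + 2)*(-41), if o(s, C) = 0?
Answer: 41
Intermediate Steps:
((-3 + o(6*6, 0)) + 2)*(-41) = ((-3 + 0) + 2)*(-41) = (-3 + 2)*(-41) = -1*(-41) = 41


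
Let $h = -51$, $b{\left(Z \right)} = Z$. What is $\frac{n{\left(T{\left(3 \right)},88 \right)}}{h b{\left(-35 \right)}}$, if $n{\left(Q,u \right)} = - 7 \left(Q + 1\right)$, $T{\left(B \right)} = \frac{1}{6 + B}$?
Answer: $- \frac{2}{459} \approx -0.0043573$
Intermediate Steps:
$n{\left(Q,u \right)} = -7 - 7 Q$ ($n{\left(Q,u \right)} = - 7 \left(1 + Q\right) = -7 - 7 Q$)
$\frac{n{\left(T{\left(3 \right)},88 \right)}}{h b{\left(-35 \right)}} = \frac{-7 - \frac{7}{6 + 3}}{\left(-51\right) \left(-35\right)} = \frac{-7 - \frac{7}{9}}{1785} = \left(-7 - \frac{7}{9}\right) \frac{1}{1785} = \left(- \frac{70}{9}\right) \frac{1}{1785} = - \frac{2}{459}$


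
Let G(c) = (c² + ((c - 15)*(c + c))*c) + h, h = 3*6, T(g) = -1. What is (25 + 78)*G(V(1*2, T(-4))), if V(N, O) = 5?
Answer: -47071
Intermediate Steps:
h = 18
G(c) = 18 + c² + 2*c²*(-15 + c) (G(c) = (c² + ((c - 15)*(c + c))*c) + 18 = (c² + ((-15 + c)*(2*c))*c) + 18 = (c² + (2*c*(-15 + c))*c) + 18 = (c² + 2*c²*(-15 + c)) + 18 = 18 + c² + 2*c²*(-15 + c))
(25 + 78)*G(V(1*2, T(-4))) = (25 + 78)*(18 - 29*5² + 2*5³) = 103*(18 - 29*25 + 2*125) = 103*(18 - 725 + 250) = 103*(-457) = -47071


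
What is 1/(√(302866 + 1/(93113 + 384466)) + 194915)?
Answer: 18617462157/3628793707843372 - √69078192528534285/18143968539216860 ≈ 5.1160e-6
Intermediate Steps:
1/(√(302866 + 1/(93113 + 384466)) + 194915) = 1/(√(302866 + 1/477579) + 194915) = 1/(√(144642441415/477579) + 194915) = 1/(√69078192528534285/477579 + 194915) = 1/(194915 + √69078192528534285/477579)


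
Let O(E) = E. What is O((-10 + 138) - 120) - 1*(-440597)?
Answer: 440605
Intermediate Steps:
O((-10 + 138) - 120) - 1*(-440597) = ((-10 + 138) - 120) - 1*(-440597) = (128 - 120) + 440597 = 8 + 440597 = 440605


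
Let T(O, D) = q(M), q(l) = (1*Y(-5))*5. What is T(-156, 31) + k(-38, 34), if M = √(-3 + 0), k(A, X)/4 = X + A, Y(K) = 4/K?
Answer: -20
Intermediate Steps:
k(A, X) = 4*A + 4*X (k(A, X) = 4*(X + A) = 4*(A + X) = 4*A + 4*X)
M = I*√3 (M = √(-3) = I*√3 ≈ 1.732*I)
q(l) = -4 (q(l) = (1*(4/(-5)))*5 = (1*(4*(-⅕)))*5 = (1*(-⅘))*5 = -⅘*5 = -4)
T(O, D) = -4
T(-156, 31) + k(-38, 34) = -4 + (4*(-38) + 4*34) = -4 + (-152 + 136) = -4 - 16 = -20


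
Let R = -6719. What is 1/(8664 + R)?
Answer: 1/1945 ≈ 0.00051414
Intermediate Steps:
1/(8664 + R) = 1/(8664 - 6719) = 1/1945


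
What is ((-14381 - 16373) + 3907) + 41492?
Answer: 14645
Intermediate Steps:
((-14381 - 16373) + 3907) + 41492 = (-30754 + 3907) + 41492 = -26847 + 41492 = 14645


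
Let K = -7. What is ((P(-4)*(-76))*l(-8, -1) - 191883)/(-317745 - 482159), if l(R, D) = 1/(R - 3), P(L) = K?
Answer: 2111245/8798944 ≈ 0.23994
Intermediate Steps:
P(L) = -7
l(R, D) = 1/(-3 + R)
((P(-4)*(-76))*l(-8, -1) - 191883)/(-317745 - 482159) = ((-7*(-76))/(-3 - 8) - 191883)/(-317745 - 482159) = (532/(-11) - 191883)/(-799904) = (532*(-1/11) - 191883)*(-1/799904) = (-532/11 - 191883)*(-1/799904) = -2111245/11*(-1/799904) = 2111245/8798944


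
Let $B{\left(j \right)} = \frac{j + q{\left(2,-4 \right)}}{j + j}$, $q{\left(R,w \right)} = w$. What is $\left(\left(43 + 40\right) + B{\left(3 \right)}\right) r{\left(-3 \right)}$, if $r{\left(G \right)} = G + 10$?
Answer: $\frac{3479}{6} \approx 579.83$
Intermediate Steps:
$B{\left(j \right)} = \frac{-4 + j}{2 j}$ ($B{\left(j \right)} = \frac{j - 4}{j + j} = \frac{-4 + j}{2 j}$)
$r{\left(G \right)} = 10 + G$
$\left(\left(43 + 40\right) + B{\left(3 \right)}\right) r{\left(-3 \right)} = \left(\left(43 + 40\right) + \frac{-4 + 3}{2 \cdot 3}\right) \left(10 - 3\right) = \left(83 + \frac{1}{2} \cdot \frac{1}{3} \left(-1\right)\right) 7 = \left(83 - \frac{1}{6}\right) 7 = \frac{497}{6} \cdot 7 = \frac{3479}{6}$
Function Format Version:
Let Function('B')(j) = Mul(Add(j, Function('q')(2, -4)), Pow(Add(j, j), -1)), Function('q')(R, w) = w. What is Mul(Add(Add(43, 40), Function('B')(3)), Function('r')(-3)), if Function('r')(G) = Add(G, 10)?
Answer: Rational(3479, 6) ≈ 579.83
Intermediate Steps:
Function('B')(j) = Mul(Rational(1, 2), Pow(j, -1), Add(-4, j)) (Function('B')(j) = Mul(Add(j, -4), Pow(Add(j, j), -1)) = Mul(Add(-4, j), Pow(Mul(2, j), -1)) = Mul(Add(-4, j), Mul(Rational(1, 2), Pow(j, -1))) = Mul(Rational(1, 2), Pow(j, -1), Add(-4, j)))
Function('r')(G) = Add(10, G)
Mul(Add(Add(43, 40), Function('B')(3)), Function('r')(-3)) = Mul(Add(Add(43, 40), Mul(Rational(1, 2), Pow(3, -1), Add(-4, 3))), Add(10, -3)) = Mul(Add(83, Mul(Rational(1, 2), Rational(1, 3), -1)), 7) = Mul(Add(83, Rational(-1, 6)), 7) = Mul(Rational(497, 6), 7) = Rational(3479, 6)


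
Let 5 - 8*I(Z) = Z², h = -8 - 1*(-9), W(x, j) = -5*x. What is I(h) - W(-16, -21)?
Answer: -159/2 ≈ -79.500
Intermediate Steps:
h = 1 (h = -8 + 9 = 1)
I(Z) = 5/8 - Z²/8
I(h) - W(-16, -21) = (5/8 - ⅛*1²) - (-5)*(-16) = (5/8 - ⅛*1) - 1*80 = (5/8 - ⅛) - 80 = ½ - 80 = -159/2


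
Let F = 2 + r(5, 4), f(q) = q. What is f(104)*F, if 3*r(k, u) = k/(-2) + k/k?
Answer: 156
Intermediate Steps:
r(k, u) = ⅓ - k/6 (r(k, u) = (k/(-2) + k/k)/3 = (k*(-½) + 1)/3 = (-k/2 + 1)/3 = (1 - k/2)/3 = ⅓ - k/6)
F = 3/2 (F = 2 + (⅓ - ⅙*5) = 2 + (⅓ - ⅚) = 2 - ½ = 3/2 ≈ 1.5000)
f(104)*F = 104*(3/2) = 156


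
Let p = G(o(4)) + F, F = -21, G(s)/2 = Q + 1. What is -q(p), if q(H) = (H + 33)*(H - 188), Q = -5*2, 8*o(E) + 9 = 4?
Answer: -1362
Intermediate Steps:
o(E) = -5/8 (o(E) = -9/8 + (⅛)*4 = -9/8 + ½ = -5/8)
Q = -10
G(s) = -18 (G(s) = 2*(-10 + 1) = 2*(-9) = -18)
p = -39 (p = -18 - 21 = -39)
q(H) = (-188 + H)*(33 + H) (q(H) = (33 + H)*(-188 + H) = (-188 + H)*(33 + H))
-q(p) = -(-6204 + (-39)² - 155*(-39)) = -(-6204 + 1521 + 6045) = -1*1362 = -1362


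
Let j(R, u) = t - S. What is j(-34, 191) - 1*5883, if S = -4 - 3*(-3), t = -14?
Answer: -5902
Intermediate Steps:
S = 5 (S = -4 + 9 = 5)
j(R, u) = -19 (j(R, u) = -14 - 1*5 = -14 - 5 = -19)
j(-34, 191) - 1*5883 = -19 - 1*5883 = -19 - 5883 = -5902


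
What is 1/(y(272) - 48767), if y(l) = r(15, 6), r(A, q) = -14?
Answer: -1/48781 ≈ -2.0500e-5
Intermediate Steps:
y(l) = -14
1/(y(272) - 48767) = 1/(-14 - 48767) = 1/(-48781) = -1/48781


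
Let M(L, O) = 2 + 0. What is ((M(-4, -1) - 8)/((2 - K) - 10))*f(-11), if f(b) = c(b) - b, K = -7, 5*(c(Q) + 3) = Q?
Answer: 174/5 ≈ 34.800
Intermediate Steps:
M(L, O) = 2
c(Q) = -3 + Q/5
f(b) = -3 - 4*b/5 (f(b) = (-3 + b/5) - b = -3 - 4*b/5)
((M(-4, -1) - 8)/((2 - K) - 10))*f(-11) = ((2 - 8)/((2 - 1*(-7)) - 10))*(-3 - ⅘*(-11)) = (-6/((2 + 7) - 10))*(-3 + 44/5) = -6/(9 - 10)*(29/5) = -6/(-1)*(29/5) = -6*(-1)*(29/5) = 6*(29/5) = 174/5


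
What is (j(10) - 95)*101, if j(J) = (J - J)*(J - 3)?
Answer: -9595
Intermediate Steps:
j(J) = 0 (j(J) = 0*(-3 + J) = 0)
(j(10) - 95)*101 = (0 - 95)*101 = -95*101 = -9595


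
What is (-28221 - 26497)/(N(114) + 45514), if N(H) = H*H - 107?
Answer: -54718/58403 ≈ -0.93690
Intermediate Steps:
N(H) = -107 + H**2 (N(H) = H**2 - 107 = -107 + H**2)
(-28221 - 26497)/(N(114) + 45514) = (-28221 - 26497)/((-107 + 114**2) + 45514) = -54718/((-107 + 12996) + 45514) = -54718/(12889 + 45514) = -54718/58403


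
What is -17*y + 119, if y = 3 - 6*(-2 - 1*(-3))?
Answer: 170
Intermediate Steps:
y = -3 (y = 3 - 6*(-2 + 3) = 3 - 6*1 = 3 - 6 = -3)
-17*y + 119 = -17*(-3) + 119 = 51 + 119 = 170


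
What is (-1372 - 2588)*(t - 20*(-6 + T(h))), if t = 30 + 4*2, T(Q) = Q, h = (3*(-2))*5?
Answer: -3001680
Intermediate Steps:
h = -30 (h = -6*5 = -30)
t = 38 (t = 30 + 8 = 38)
(-1372 - 2588)*(t - 20*(-6 + T(h))) = (-1372 - 2588)*(38 - 20*(-6 - 30)) = -3960*(38 - 20*(-36)) = -3960*(38 + 720) = -3960*758 = -3001680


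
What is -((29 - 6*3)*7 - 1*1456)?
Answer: 1379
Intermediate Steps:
-((29 - 6*3)*7 - 1*1456) = -((29 - 18)*7 - 1456) = -(11*7 - 1456) = -(77 - 1456) = -1*(-1379) = 1379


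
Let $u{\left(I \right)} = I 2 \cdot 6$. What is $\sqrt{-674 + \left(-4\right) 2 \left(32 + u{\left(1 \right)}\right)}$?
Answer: $3 i \sqrt{114} \approx 32.031 i$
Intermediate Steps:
$u{\left(I \right)} = 12 I$ ($u{\left(I \right)} = 2 I 6 = 12 I$)
$\sqrt{-674 + \left(-4\right) 2 \left(32 + u{\left(1 \right)}\right)} = \sqrt{-674 + \left(-4\right) 2 \left(32 + 12 \cdot 1\right)} = \sqrt{-674 - 8 \left(32 + 12\right)} = \sqrt{-674 - 352} = \sqrt{-1026} = 3 i \sqrt{114}$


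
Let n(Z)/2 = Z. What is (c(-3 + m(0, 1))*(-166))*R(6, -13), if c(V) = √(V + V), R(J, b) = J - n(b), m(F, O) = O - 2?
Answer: -10624*I*√2 ≈ -15025.0*I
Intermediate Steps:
m(F, O) = -2 + O
n(Z) = 2*Z
R(J, b) = J - 2*b
c(V) = √2*√V (c(V) = √(2*V) = √2*√V)
(c(-3 + m(0, 1))*(-166))*R(6, -13) = ((√2*√(-3 + (-2 + 1)))*(-166))*(6 - 2*(-13)) = ((√2*√(-3 - 1))*(-166))*(6 + 26) = ((√2*√(-4))*(-166))*32 = ((√2*(2*I))*(-166))*32 = ((2*I*√2)*(-166))*32 = -332*I*√2*32 = -10624*I*√2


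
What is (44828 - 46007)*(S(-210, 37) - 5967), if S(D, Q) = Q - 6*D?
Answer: 5505930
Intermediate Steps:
(44828 - 46007)*(S(-210, 37) - 5967) = (44828 - 46007)*((37 - 6*(-210)) - 5967) = -1179*((37 + 1260) - 5967) = -1179*(1297 - 5967) = -1179*(-4670) = 5505930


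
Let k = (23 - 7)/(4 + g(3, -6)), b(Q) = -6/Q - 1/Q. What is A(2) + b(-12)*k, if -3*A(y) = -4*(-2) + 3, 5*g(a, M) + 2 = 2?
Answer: -4/3 ≈ -1.3333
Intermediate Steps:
g(a, M) = 0 (g(a, M) = -⅖ + (⅕)*2 = -⅖ + ⅖ = 0)
A(y) = -11/3 (A(y) = -(-4*(-2) + 3)/3 = -(8 + 3)/3 = -⅓*11 = -11/3)
b(Q) = -7/Q
k = 4 (k = (23 - 7)/(4 + 0) = 16/4 = 16*(¼) = 4)
A(2) + b(-12)*k = -11/3 - 7/(-12)*4 = -11/3 - 7*(-1/12)*4 = -11/3 + (7/12)*4 = -11/3 + 7/3 = -4/3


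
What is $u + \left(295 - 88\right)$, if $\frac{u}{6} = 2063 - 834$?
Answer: $7581$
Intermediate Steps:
$u = 7374$ ($u = 6 \left(2063 - 834\right) = 6 \cdot 1229 = 7374$)
$u + \left(295 - 88\right) = 7374 + \left(295 - 88\right) = 7374 + 207 = 7581$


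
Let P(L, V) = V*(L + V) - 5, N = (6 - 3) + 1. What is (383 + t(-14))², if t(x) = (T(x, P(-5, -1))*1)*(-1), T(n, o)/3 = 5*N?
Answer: 104329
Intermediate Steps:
N = 4 (N = 3 + 1 = 4)
P(L, V) = -5 + V*(L + V)
T(n, o) = 60 (T(n, o) = 3*(5*4) = 3*20 = 60)
t(x) = -60 (t(x) = (60*1)*(-1) = 60*(-1) = -60)
(383 + t(-14))² = (383 - 60)² = 323² = 104329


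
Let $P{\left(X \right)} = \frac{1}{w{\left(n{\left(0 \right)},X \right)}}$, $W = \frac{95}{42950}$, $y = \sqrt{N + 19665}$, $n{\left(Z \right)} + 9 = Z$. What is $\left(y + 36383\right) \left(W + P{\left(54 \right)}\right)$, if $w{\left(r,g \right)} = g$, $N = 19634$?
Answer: $\frac{87464732}{115965} + \frac{2404 \sqrt{39299}}{115965} \approx 758.34$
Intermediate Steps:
$n{\left(Z \right)} = -9 + Z$
$y = \sqrt{39299}$ ($y = \sqrt{19634 + 19665} = \sqrt{39299} \approx 198.24$)
$W = \frac{19}{8590}$ ($W = 95 \cdot \frac{1}{42950} = \frac{19}{8590} \approx 0.0022119$)
$P{\left(X \right)} = \frac{1}{X}$
$\left(y + 36383\right) \left(W + P{\left(54 \right)}\right) = \left(\sqrt{39299} + 36383\right) \left(\frac{19}{8590} + \frac{1}{54}\right) = \left(36383 + \sqrt{39299}\right) \left(\frac{19}{8590} + \frac{1}{54}\right) = \left(36383 + \sqrt{39299}\right) \frac{2404}{115965} = \frac{87464732}{115965} + \frac{2404 \sqrt{39299}}{115965}$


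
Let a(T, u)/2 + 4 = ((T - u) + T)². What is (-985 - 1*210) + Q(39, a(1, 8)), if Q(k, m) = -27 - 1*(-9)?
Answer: -1213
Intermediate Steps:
a(T, u) = -8 + 2*(-u + 2*T)² (a(T, u) = -8 + 2*((T - u) + T)² = -8 + 2*(-u + 2*T)²)
Q(k, m) = -18 (Q(k, m) = -27 + 9 = -18)
(-985 - 1*210) + Q(39, a(1, 8)) = (-985 - 1*210) - 18 = (-985 - 210) - 18 = -1195 - 18 = -1213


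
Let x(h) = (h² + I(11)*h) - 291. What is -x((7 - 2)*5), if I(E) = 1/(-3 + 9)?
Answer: -2029/6 ≈ -338.17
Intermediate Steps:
I(E) = ⅙ (I(E) = 1/6 = ⅙)
x(h) = -291 + h² + h/6 (x(h) = (h² + h/6) - 291 = -291 + h² + h/6)
-x((7 - 2)*5) = -(-291 + ((7 - 2)*5)² + ((7 - 2)*5)/6) = -(-291 + (5*5)² + (5*5)/6) = -(-291 + 25² + (⅙)*25) = -(-291 + 625 + 25/6) = -1*2029/6 = -2029/6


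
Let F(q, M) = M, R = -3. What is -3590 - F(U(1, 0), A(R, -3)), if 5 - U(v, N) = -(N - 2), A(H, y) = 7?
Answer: -3597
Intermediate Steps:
U(v, N) = 3 + N (U(v, N) = 5 - (-1)*(N - 2) = 5 - (-1)*(-2 + N) = 5 - (2 - N) = 5 + (-2 + N) = 3 + N)
-3590 - F(U(1, 0), A(R, -3)) = -3590 - 1*7 = -3590 - 7 = -3597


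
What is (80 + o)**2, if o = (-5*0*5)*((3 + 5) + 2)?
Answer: 6400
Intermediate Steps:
o = 0 (o = (0*5)*(8 + 2) = 0*10 = 0)
(80 + o)**2 = (80 + 0)**2 = 80**2 = 6400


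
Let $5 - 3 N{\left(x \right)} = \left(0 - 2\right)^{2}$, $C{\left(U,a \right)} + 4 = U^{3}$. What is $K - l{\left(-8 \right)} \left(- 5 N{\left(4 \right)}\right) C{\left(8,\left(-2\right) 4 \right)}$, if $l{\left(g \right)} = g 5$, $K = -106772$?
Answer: $- \frac{421916}{3} \approx -1.4064 \cdot 10^{5}$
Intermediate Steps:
$l{\left(g \right)} = 5 g$
$C{\left(U,a \right)} = -4 + U^{3}$
$N{\left(x \right)} = \frac{1}{3}$ ($N{\left(x \right)} = \frac{5}{3} - \frac{\left(0 - 2\right)^{2}}{3} = \frac{5}{3} - \frac{\left(-2\right)^{2}}{3} = \frac{5}{3} - \frac{4}{3} = \frac{1}{3}$)
$K - l{\left(-8 \right)} \left(- 5 N{\left(4 \right)}\right) C{\left(8,\left(-2\right) 4 \right)} = -106772 - 5 \left(-8\right) \left(\left(-5\right) \frac{1}{3}\right) \left(-4 + 8^{3}\right) = -106772 - \left(-40\right) \left(- \frac{5}{3}\right) \left(-4 + 512\right) = -106772 - \frac{200}{3} \cdot 508 = -106772 - \frac{101600}{3} = - \frac{421916}{3}$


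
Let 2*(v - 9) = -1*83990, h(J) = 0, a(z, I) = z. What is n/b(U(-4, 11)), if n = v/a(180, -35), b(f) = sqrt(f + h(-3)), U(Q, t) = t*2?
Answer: -20993*sqrt(22)/1980 ≈ -49.730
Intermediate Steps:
U(Q, t) = 2*t
v = -41986 (v = 9 + (-1*83990)/2 = 9 + (1/2)*(-83990) = 9 - 41995 = -41986)
b(f) = sqrt(f) (b(f) = sqrt(f + 0) = sqrt(f))
n = -20993/90 (n = -41986/180 = -41986*1/180 = -20993/90 ≈ -233.26)
n/b(U(-4, 11)) = -20993*sqrt(22)/22/90 = -20993*sqrt(22)/1980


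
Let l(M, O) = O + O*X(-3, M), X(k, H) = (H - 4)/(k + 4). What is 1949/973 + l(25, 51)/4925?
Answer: 10690531/4792025 ≈ 2.2309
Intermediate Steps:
X(k, H) = (-4 + H)/(4 + k)
l(M, O) = O + O*(-4 + M) (l(M, O) = O + O*((-4 + M)/(4 - 3)) = O + O*((-4 + M)/1) = O + O*(1*(-4 + M)) = O + O*(-4 + M))
1949/973 + l(25, 51)/4925 = 1949/973 + (51*(-3 + 25))/4925 = 1949*(1/973) + (51*22)*(1/4925) = 1949/973 + 1122*(1/4925) = 1949/973 + 1122/4925 = 10690531/4792025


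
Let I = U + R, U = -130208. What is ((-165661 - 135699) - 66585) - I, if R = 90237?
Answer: -327974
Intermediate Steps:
I = -39971 (I = -130208 + 90237 = -39971)
((-165661 - 135699) - 66585) - I = ((-165661 - 135699) - 66585) - 1*(-39971) = (-301360 - 66585) + 39971 = -367945 + 39971 = -327974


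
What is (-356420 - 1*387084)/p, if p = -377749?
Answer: 743504/377749 ≈ 1.9682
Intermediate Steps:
(-356420 - 1*387084)/p = (-356420 - 1*387084)/(-377749) = (-356420 - 387084)*(-1/377749) = -743504*(-1/377749) = 743504/377749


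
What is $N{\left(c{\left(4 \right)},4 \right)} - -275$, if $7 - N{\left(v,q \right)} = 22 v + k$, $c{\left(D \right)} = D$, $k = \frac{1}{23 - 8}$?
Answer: $\frac{2909}{15} \approx 193.93$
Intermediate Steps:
$k = \frac{1}{15} \approx 0.066667$
$N{\left(v,q \right)} = \frac{104}{15} - 22 v$ ($N{\left(v,q \right)} = 7 - \left(22 v + \frac{1}{15}\right) = 7 - \left(\frac{1}{15} + 22 v\right) = \frac{104}{15} - 22 v$)
$N{\left(c{\left(4 \right)},4 \right)} - -275 = \left(\frac{104}{15} - 88\right) - -275 = \left(\frac{104}{15} - 88\right) + 275 = - \frac{1216}{15} + 275 = \frac{2909}{15}$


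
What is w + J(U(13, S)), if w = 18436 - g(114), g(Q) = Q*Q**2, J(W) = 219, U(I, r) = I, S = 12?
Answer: -1462889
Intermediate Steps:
g(Q) = Q**3
w = -1463108 (w = 18436 - 1*114**3 = 18436 - 1*1481544 = 18436 - 1481544 = -1463108)
w + J(U(13, S)) = -1463108 + 219 = -1462889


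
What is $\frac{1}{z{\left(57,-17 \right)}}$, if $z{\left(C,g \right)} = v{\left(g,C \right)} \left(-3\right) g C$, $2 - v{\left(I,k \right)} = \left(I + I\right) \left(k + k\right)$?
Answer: $\frac{1}{11273346} \approx 8.8705 \cdot 10^{-8}$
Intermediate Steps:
$v{\left(I,k \right)} = 2 - 4 I k$ ($v{\left(I,k \right)} = 2 - \left(I + I\right) \left(k + k\right) = 2 - 2 I 2 k = 2 - 4 I k$)
$z{\left(C,g \right)} = C g \left(-6 + 12 C g\right)$ ($z{\left(C,g \right)} = \left(2 - 4 g C\right) \left(-3\right) g C = \left(2 - 4 C g\right) \left(-3\right) C g = \left(-6 + 12 C g\right) C g = C g \left(-6 + 12 C g\right)$)
$\frac{1}{z{\left(57,-17 \right)}} = \frac{1}{6 \cdot 57 \left(-17\right) \left(-1 + 2 \cdot 57 \left(-17\right)\right)} = \frac{1}{6 \cdot 57 \left(-17\right) \left(-1 - 1938\right)} = \frac{1}{6 \cdot 57 \left(-17\right) \left(-1939\right)} = \frac{1}{11273346}$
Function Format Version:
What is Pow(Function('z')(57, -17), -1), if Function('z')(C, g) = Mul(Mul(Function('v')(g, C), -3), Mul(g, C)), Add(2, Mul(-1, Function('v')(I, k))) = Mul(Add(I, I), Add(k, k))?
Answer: Rational(1, 11273346) ≈ 8.8705e-8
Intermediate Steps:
Function('v')(I, k) = Add(2, Mul(-4, I, k)) (Function('v')(I, k) = Add(2, Mul(-1, Mul(Add(I, I), Add(k, k)))) = Add(2, Mul(-1, Mul(Mul(2, I), Mul(2, k)))) = Add(2, Mul(-1, Mul(4, I, k))) = Add(2, Mul(-4, I, k)))
Function('z')(C, g) = Mul(C, g, Add(-6, Mul(12, C, g))) (Function('z')(C, g) = Mul(Mul(Add(2, Mul(-4, g, C)), -3), Mul(g, C)) = Mul(Mul(Add(2, Mul(-4, C, g)), -3), Mul(C, g)) = Mul(Add(-6, Mul(12, C, g)), Mul(C, g)) = Mul(C, g, Add(-6, Mul(12, C, g))))
Pow(Function('z')(57, -17), -1) = Pow(Mul(6, 57, -17, Add(-1, Mul(2, 57, -17))), -1) = Pow(Mul(6, 57, -17, Add(-1, -1938)), -1) = Pow(Mul(6, 57, -17, -1939), -1) = Pow(11273346, -1) = Rational(1, 11273346)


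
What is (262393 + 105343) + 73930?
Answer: 441666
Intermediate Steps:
(262393 + 105343) + 73930 = 367736 + 73930 = 441666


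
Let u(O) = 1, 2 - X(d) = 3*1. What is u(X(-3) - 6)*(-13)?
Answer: -13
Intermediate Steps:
X(d) = -1 (X(d) = 2 - 3 = -1)
u(X(-3) - 6)*(-13) = 1*(-13) = -13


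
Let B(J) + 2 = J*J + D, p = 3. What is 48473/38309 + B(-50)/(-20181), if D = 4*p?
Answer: 882078023/773113929 ≈ 1.1409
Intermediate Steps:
D = 12 (D = 4*3 = 12)
B(J) = 10 + J² (B(J) = -2 + (J*J + 12) = -2 + (J² + 12) = -2 + (12 + J²) = 10 + J²)
48473/38309 + B(-50)/(-20181) = 48473/38309 + (10 + (-50)²)/(-20181) = 48473*(1/38309) + (10 + 2500)*(-1/20181) = 48473/38309 + 2510*(-1/20181) = 48473/38309 - 2510/20181 = 882078023/773113929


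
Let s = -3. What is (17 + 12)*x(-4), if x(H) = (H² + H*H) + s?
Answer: 841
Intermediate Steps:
x(H) = -3 + 2*H² (x(H) = (H² + H*H) - 3 = (H² + H²) - 3 = 2*H² - 3 = -3 + 2*H²)
(17 + 12)*x(-4) = (17 + 12)*(-3 + 2*(-4)²) = 29*(-3 + 2*16) = 29*(-3 + 32) = 29*29 = 841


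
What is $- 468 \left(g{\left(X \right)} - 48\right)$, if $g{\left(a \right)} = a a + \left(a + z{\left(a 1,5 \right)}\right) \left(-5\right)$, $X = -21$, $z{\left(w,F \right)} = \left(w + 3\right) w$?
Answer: $651456$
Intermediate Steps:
$z{\left(w,F \right)} = w \left(3 + w\right)$ ($z{\left(w,F \right)} = \left(3 + w\right) w = w \left(3 + w\right)$)
$g{\left(a \right)} = a^{2} - 5 a - 5 a \left(3 + a\right)$ ($g{\left(a \right)} = a a + \left(a + a 1 \left(3 + a 1\right)\right) \left(-5\right) = a^{2} + \left(a + a \left(3 + a\right)\right) \left(-5\right) = a^{2} - \left(5 a + 5 a \left(3 + a\right)\right) = a^{2} - 5 a - 5 a \left(3 + a\right)$)
$- 468 \left(g{\left(X \right)} - 48\right) = - 468 \left(4 \left(-21\right) \left(-5 - -21\right) - 48\right) = - 468 \left(4 \left(-21\right) \left(-5 + 21\right) - 48\right) = - 468 \left(4 \left(-21\right) 16 - 48\right) = - 468 \left(-1344 - 48\right) = \left(-468\right) \left(-1392\right) = 651456$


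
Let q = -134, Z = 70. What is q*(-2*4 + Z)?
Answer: -8308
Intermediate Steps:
q*(-2*4 + Z) = -134*(-2*4 + 70) = -134*(-8 + 70) = -134*62 = -8308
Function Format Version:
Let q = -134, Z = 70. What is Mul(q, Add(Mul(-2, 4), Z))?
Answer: -8308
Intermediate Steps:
Mul(q, Add(Mul(-2, 4), Z)) = Mul(-134, Add(Mul(-2, 4), 70)) = Mul(-134, Add(-8, 70)) = Mul(-134, 62) = -8308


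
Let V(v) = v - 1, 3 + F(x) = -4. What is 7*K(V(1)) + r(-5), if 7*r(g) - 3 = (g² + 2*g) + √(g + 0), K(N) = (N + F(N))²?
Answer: 2419/7 + I*√5/7 ≈ 345.57 + 0.31944*I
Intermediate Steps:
F(x) = -7 (F(x) = -3 - 4 = -7)
V(v) = -1 + v
K(N) = (-7 + N)² (K(N) = (N - 7)² = (-7 + N)²)
r(g) = 3/7 + √g/7 + g²/7 + 2*g/7 (r(g) = 3/7 + ((g² + 2*g) + √(g + 0))/7 = 3/7 + ((g² + 2*g) + √g)/7 = 3/7 + (√g + g² + 2*g)/7 = 3/7 + (√g/7 + g²/7 + 2*g/7) = 3/7 + √g/7 + g²/7 + 2*g/7)
7*K(V(1)) + r(-5) = 7*(-7 + (-1 + 1))² + (3/7 + √(-5)/7 + (⅐)*(-5)² + (2/7)*(-5)) = 7*(-7 + 0)² + (3/7 + (I*√5)/7 + (⅐)*25 - 10/7) = 7*(-7)² + (3/7 + I*√5/7 + 25/7 - 10/7) = 7*49 + (18/7 + I*√5/7) = 343 + (18/7 + I*√5/7) = 2419/7 + I*√5/7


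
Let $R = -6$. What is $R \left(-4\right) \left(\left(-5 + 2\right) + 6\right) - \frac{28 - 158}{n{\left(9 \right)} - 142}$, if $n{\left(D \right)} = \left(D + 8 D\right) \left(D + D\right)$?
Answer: $\frac{47441}{658} \approx 72.099$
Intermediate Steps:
$n{\left(D \right)} = 18 D^{2}$ ($n{\left(D \right)} = 9 D 2 D = 18 D^{2}$)
$R \left(-4\right) \left(\left(-5 + 2\right) + 6\right) - \frac{28 - 158}{n{\left(9 \right)} - 142} = \left(-6\right) \left(-4\right) \left(\left(-5 + 2\right) + 6\right) - \frac{28 - 158}{18 \cdot 9^{2} - 142} = 24 \left(-3 + 6\right) - - \frac{130}{18 \cdot 81 - 142} = 24 \cdot 3 - - \frac{130}{1458 - 142} = 72 - - \frac{130}{1316} = 72 - \left(-130\right) \frac{1}{1316} = 72 - - \frac{65}{658} = 72 + \frac{65}{658} = \frac{47441}{658}$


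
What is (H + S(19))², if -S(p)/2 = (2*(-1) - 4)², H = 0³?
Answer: 5184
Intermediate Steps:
H = 0
S(p) = -72 (S(p) = -2*(2*(-1) - 4)² = -2*(-2 - 4)² = -2*(-6)² = -2*36 = -72)
(H + S(19))² = (0 - 72)² = (-72)² = 5184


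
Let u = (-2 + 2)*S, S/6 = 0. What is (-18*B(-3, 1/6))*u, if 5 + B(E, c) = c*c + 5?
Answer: 0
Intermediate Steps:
S = 0 (S = 6*0 = 0)
B(E, c) = c² (B(E, c) = -5 + (c*c + 5) = -5 + (c² + 5) = -5 + (5 + c²) = c²)
u = 0 (u = (-2 + 2)*0 = 0*0 = 0)
(-18*B(-3, 1/6))*u = -18*(1/6)²*0 = -18*(⅙)²*0 = -18*1/36*0 = -½*0 = 0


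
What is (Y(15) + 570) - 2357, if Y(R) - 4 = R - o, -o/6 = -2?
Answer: -1780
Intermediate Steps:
o = 12 (o = -6*(-2) = 12)
Y(R) = -8 + R (Y(R) = 4 + (R - 1*12) = 4 + (R - 12) = 4 + (-12 + R) = -8 + R)
(Y(15) + 570) - 2357 = ((-8 + 15) + 570) - 2357 = (7 + 570) - 2357 = 577 - 2357 = -1780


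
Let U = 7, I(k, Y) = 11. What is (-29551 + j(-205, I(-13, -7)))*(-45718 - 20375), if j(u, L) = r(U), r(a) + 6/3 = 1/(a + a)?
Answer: 27345383913/14 ≈ 1.9532e+9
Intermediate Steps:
r(a) = -2 + 1/(2*a) (r(a) = -2 + 1/(a + a) = -2 + 1/(2*a))
j(u, L) = -27/14 (j(u, L) = -2 + (½)/7 = -2 + (½)*(⅐) = -2 + 1/14 = -27/14)
(-29551 + j(-205, I(-13, -7)))*(-45718 - 20375) = (-29551 - 27/14)*(-45718 - 20375) = -413741/14*(-66093) = 27345383913/14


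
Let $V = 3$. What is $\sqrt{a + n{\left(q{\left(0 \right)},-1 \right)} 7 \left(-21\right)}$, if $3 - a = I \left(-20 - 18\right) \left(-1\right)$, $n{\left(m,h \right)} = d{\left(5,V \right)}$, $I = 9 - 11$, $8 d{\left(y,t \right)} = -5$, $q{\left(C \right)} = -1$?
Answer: $\frac{\sqrt{2734}}{4} \approx 13.072$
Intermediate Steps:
$d{\left(y,t \right)} = - \frac{5}{8}$ ($d{\left(y,t \right)} = \frac{1}{8} \left(-5\right) = - \frac{5}{8}$)
$I = -2$
$n{\left(m,h \right)} = - \frac{5}{8}$
$a = 79$ ($a = 3 - - 2 \left(-20 - 18\right) \left(-1\right) = 3 - - 2 \left(\left(-38\right) \left(-1\right)\right) = 3 - \left(-2\right) 38 = 3 - -76 = 3 + 76 = 79$)
$\sqrt{a + n{\left(q{\left(0 \right)},-1 \right)} 7 \left(-21\right)} = \sqrt{79 + \left(- \frac{5}{8}\right) 7 \left(-21\right)} = \sqrt{79 - - \frac{735}{8}} = \sqrt{79 + \frac{735}{8}} = \sqrt{\frac{1367}{8}} = \frac{\sqrt{2734}}{4}$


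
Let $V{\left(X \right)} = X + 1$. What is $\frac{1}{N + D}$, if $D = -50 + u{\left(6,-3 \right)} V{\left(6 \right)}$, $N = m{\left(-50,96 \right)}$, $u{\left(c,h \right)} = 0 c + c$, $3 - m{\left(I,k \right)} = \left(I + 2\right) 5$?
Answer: $\frac{1}{235} \approx 0.0042553$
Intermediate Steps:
$m{\left(I,k \right)} = -7 - 5 I$ ($m{\left(I,k \right)} = 3 - \left(I + 2\right) 5 = 3 - \left(2 + I\right) 5 = 3 - \left(10 + 5 I\right) = -7 - 5 I$)
$V{\left(X \right)} = 1 + X$
$u{\left(c,h \right)} = c$ ($u{\left(c,h \right)} = 0 + c = c$)
$N = 243$ ($N = -7 - -250 = -7 + 250 = 243$)
$D = -8$ ($D = -50 + 6 \left(1 + 6\right) = -50 + 6 \cdot 7 = -50 + 42 = -8$)
$\frac{1}{N + D} = \frac{1}{243 - 8} = \frac{1}{235}$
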